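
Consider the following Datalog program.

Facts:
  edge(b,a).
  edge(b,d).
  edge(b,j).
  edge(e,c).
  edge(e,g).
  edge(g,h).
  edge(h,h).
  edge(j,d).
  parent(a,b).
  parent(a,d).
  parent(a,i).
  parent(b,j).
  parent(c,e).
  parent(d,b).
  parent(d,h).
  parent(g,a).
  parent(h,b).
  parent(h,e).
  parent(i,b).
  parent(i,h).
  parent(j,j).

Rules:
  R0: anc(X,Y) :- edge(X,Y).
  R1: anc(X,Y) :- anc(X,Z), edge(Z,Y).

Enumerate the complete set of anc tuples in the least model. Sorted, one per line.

round 1: derive anc(b,a) via R0 from edge(b,a)
round 1: derive anc(b,d) via R0 from edge(b,d)
round 1: derive anc(b,j) via R0 from edge(b,j)
round 1: derive anc(e,c) via R0 from edge(e,c)
round 1: derive anc(e,g) via R0 from edge(e,g)
round 1: derive anc(g,h) via R0 from edge(g,h)
round 1: derive anc(h,h) via R0 from edge(h,h)
round 1: derive anc(j,d) via R0 from edge(j,d)
round 2: derive anc(e,h) via R1 from anc(e,g), edge(g,h)

anc(b,a)
anc(b,d)
anc(b,j)
anc(e,c)
anc(e,g)
anc(e,h)
anc(g,h)
anc(h,h)
anc(j,d)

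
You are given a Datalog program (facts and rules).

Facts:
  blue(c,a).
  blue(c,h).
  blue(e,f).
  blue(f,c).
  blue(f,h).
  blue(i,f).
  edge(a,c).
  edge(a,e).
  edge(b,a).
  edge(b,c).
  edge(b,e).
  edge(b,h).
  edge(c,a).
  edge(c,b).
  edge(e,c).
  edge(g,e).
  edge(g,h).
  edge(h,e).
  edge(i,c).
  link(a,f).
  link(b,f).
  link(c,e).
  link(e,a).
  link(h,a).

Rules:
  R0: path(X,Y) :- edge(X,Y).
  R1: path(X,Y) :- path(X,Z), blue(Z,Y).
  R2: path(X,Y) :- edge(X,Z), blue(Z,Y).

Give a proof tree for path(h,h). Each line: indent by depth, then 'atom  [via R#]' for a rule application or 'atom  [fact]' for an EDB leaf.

path(h,h)  [via R1]
  path(h,f)  [via R2]
    edge(h,e)  [fact]
    blue(e,f)  [fact]
  blue(f,h)  [fact]

round 1: derive path(a,c) via R0 from edge(a,c)
round 1: derive path(a,e) via R0 from edge(a,e)
round 1: derive path(b,a) via R0 from edge(b,a)
round 1: derive path(b,c) via R0 from edge(b,c)
round 1: derive path(b,e) via R0 from edge(b,e)
round 1: derive path(b,h) via R0 from edge(b,h)
round 1: derive path(c,a) via R0 from edge(c,a)
round 1: derive path(c,b) via R0 from edge(c,b)
round 1: derive path(e,c) via R0 from edge(e,c)
round 1: derive path(g,e) via R0 from edge(g,e)
round 1: derive path(g,h) via R0 from edge(g,h)
round 1: derive path(h,e) via R0 from edge(h,e)
round 1: derive path(i,c) via R0 from edge(i,c)
round 1: derive path(a,a) via R2 from edge(a,c), blue(c,a)
round 1: derive path(a,f) via R2 from edge(a,e), blue(e,f)
round 1: derive path(a,h) via R2 from edge(a,c), blue(c,h)
round 1: derive path(b,f) via R2 from edge(b,e), blue(e,f)
round 1: derive path(e,a) via R2 from edge(e,c), blue(c,a)
round 1: derive path(e,h) via R2 from edge(e,c), blue(c,h)
round 1: derive path(g,f) via R2 from edge(g,e), blue(e,f)
round 1: derive path(h,f) via R2 from edge(h,e), blue(e,f)
round 1: derive path(i,a) via R2 from edge(i,c), blue(c,a)
round 1: derive path(i,h) via R2 from edge(i,c), blue(c,h)
round 2: derive path(g,c) via R1 from path(g,f), blue(f,c)
round 2: derive path(h,c) via R1 from path(h,f), blue(f,c)
round 2: derive path(h,h) via R1 from path(h,f), blue(f,h)
round 3: derive path(g,a) via R1 from path(g,c), blue(c,a)
round 3: derive path(h,a) via R1 from path(h,c), blue(c,a)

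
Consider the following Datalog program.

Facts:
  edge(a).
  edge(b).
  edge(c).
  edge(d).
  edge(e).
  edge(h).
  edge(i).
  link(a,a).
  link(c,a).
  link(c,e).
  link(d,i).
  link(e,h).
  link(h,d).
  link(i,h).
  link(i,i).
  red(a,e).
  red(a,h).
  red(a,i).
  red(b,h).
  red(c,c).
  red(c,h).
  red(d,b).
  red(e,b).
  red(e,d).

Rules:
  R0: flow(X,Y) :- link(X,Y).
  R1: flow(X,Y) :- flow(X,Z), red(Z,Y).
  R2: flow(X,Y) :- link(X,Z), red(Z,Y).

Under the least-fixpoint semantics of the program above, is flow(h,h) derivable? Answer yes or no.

yes

round 1: derive flow(a,a) via R0 from link(a,a)
round 1: derive flow(c,a) via R0 from link(c,a)
round 1: derive flow(c,e) via R0 from link(c,e)
round 1: derive flow(d,i) via R0 from link(d,i)
round 1: derive flow(e,h) via R0 from link(e,h)
round 1: derive flow(h,d) via R0 from link(h,d)
round 1: derive flow(i,h) via R0 from link(i,h)
round 1: derive flow(i,i) via R0 from link(i,i)
round 1: derive flow(a,e) via R2 from link(a,a), red(a,e)
round 1: derive flow(a,h) via R2 from link(a,a), red(a,h)
round 1: derive flow(a,i) via R2 from link(a,a), red(a,i)
round 1: derive flow(c,b) via R2 from link(c,e), red(e,b)
round 1: derive flow(c,d) via R2 from link(c,e), red(e,d)
round 1: derive flow(c,h) via R2 from link(c,a), red(a,h)
round 1: derive flow(c,i) via R2 from link(c,a), red(a,i)
round 1: derive flow(h,b) via R2 from link(h,d), red(d,b)
round 2: derive flow(a,b) via R1 from flow(a,e), red(e,b)
round 2: derive flow(a,d) via R1 from flow(a,e), red(e,d)
round 2: derive flow(h,h) via R1 from flow(h,b), red(b,h)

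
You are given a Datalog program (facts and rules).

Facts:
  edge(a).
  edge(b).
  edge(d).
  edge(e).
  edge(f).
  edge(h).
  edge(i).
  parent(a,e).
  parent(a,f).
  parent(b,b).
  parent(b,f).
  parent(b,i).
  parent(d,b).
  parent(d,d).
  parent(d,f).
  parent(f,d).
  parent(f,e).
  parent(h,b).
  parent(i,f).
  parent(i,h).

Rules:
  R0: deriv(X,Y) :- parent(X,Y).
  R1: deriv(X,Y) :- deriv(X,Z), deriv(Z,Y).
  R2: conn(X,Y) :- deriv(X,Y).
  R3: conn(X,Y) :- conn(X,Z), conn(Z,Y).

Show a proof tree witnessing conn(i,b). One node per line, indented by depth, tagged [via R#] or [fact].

conn(i,b)  [via R2]
  deriv(i,b)  [via R1]
    deriv(i,h)  [via R0]
      parent(i,h)  [fact]
    deriv(h,b)  [via R0]
      parent(h,b)  [fact]

round 1: derive deriv(a,e) via R0 from parent(a,e)
round 1: derive deriv(a,f) via R0 from parent(a,f)
round 1: derive deriv(b,b) via R0 from parent(b,b)
round 1: derive deriv(b,f) via R0 from parent(b,f)
round 1: derive deriv(b,i) via R0 from parent(b,i)
round 1: derive deriv(d,b) via R0 from parent(d,b)
round 1: derive deriv(d,d) via R0 from parent(d,d)
round 1: derive deriv(d,f) via R0 from parent(d,f)
round 1: derive deriv(f,d) via R0 from parent(f,d)
round 1: derive deriv(f,e) via R0 from parent(f,e)
round 1: derive deriv(h,b) via R0 from parent(h,b)
round 1: derive deriv(i,f) via R0 from parent(i,f)
round 1: derive deriv(i,h) via R0 from parent(i,h)
round 2: derive deriv(a,d) via R1 from deriv(a,f), deriv(f,d)
round 2: derive deriv(b,d) via R1 from deriv(b,f), deriv(f,d)
round 2: derive deriv(b,e) via R1 from deriv(b,f), deriv(f,e)
round 2: derive deriv(b,h) via R1 from deriv(b,i), deriv(i,h)
round 2: derive deriv(d,e) via R1 from deriv(d,f), deriv(f,e)
round 2: derive deriv(d,i) via R1 from deriv(d,b), deriv(b,i)
round 2: derive deriv(f,b) via R1 from deriv(f,d), deriv(d,b)
round 2: derive deriv(f,f) via R1 from deriv(f,d), deriv(d,f)
round 2: derive deriv(h,f) via R1 from deriv(h,b), deriv(b,f)
round 2: derive deriv(h,i) via R1 from deriv(h,b), deriv(b,i)
round 2: derive deriv(i,b) via R1 from deriv(i,h), deriv(h,b)
round 2: derive deriv(i,d) via R1 from deriv(i,f), deriv(f,d)
round 2: derive deriv(i,e) via R1 from deriv(i,f), deriv(f,e)
round 2: derive conn(a,e) via R2 from deriv(a,e)
round 2: derive conn(a,f) via R2 from deriv(a,f)
round 2: derive conn(b,b) via R2 from deriv(b,b)
round 2: derive conn(b,f) via R2 from deriv(b,f)
round 2: derive conn(b,i) via R2 from deriv(b,i)
round 2: derive conn(d,b) via R2 from deriv(d,b)
round 2: derive conn(d,d) via R2 from deriv(d,d)
round 2: derive conn(d,f) via R2 from deriv(d,f)
round 2: derive conn(f,d) via R2 from deriv(f,d)
round 2: derive conn(f,e) via R2 from deriv(f,e)
round 2: derive conn(h,b) via R2 from deriv(h,b)
round 2: derive conn(i,f) via R2 from deriv(i,f)
round 2: derive conn(i,h) via R2 from deriv(i,h)
round 3: derive deriv(a,b) via R1 from deriv(a,d), deriv(d,b)
round 3: derive deriv(a,i) via R1 from deriv(a,d), deriv(d,i)
round 3: derive deriv(d,h) via R1 from deriv(d,b), deriv(b,h)
round 3: derive deriv(f,h) via R1 from deriv(f,b), deriv(b,h)
round 3: derive deriv(f,i) via R1 from deriv(f,b), deriv(b,i)
round 3: derive deriv(h,d) via R1 from deriv(h,b), deriv(b,d)
round 3: derive deriv(h,e) via R1 from deriv(h,b), deriv(b,e)
round 3: derive deriv(h,h) via R1 from deriv(h,b), deriv(b,h)
round 3: derive deriv(i,i) via R1 from deriv(i,b), deriv(b,i)
round 3: derive conn(a,d) via R2 from deriv(a,d)
round 3: derive conn(b,d) via R2 from deriv(b,d)
round 3: derive conn(b,e) via R2 from deriv(b,e)
round 3: derive conn(b,h) via R2 from deriv(b,h)
round 3: derive conn(d,e) via R2 from deriv(d,e)
round 3: derive conn(d,i) via R2 from deriv(d,i)
round 3: derive conn(f,b) via R2 from deriv(f,b)
round 3: derive conn(f,f) via R2 from deriv(f,f)
round 3: derive conn(h,f) via R2 from deriv(h,f)
round 3: derive conn(h,i) via R2 from deriv(h,i)
round 3: derive conn(i,b) via R2 from deriv(i,b)
round 3: derive conn(i,d) via R2 from deriv(i,d)
round 3: derive conn(i,e) via R2 from deriv(i,e)
round 4: derive deriv(a,h) via R1 from deriv(a,b), deriv(b,h)
round 4: derive conn(a,b) via R2 from deriv(a,b)
round 4: derive conn(a,i) via R2 from deriv(a,i)
round 4: derive conn(d,h) via R2 from deriv(d,h)
round 4: derive conn(f,h) via R2 from deriv(f,h)
round 4: derive conn(f,i) via R2 from deriv(f,i)
round 4: derive conn(h,d) via R2 from deriv(h,d)
round 4: derive conn(h,e) via R2 from deriv(h,e)
round 4: derive conn(h,h) via R2 from deriv(h,h)
round 4: derive conn(i,i) via R2 from deriv(i,i)
round 5: derive conn(a,h) via R2 from deriv(a,h)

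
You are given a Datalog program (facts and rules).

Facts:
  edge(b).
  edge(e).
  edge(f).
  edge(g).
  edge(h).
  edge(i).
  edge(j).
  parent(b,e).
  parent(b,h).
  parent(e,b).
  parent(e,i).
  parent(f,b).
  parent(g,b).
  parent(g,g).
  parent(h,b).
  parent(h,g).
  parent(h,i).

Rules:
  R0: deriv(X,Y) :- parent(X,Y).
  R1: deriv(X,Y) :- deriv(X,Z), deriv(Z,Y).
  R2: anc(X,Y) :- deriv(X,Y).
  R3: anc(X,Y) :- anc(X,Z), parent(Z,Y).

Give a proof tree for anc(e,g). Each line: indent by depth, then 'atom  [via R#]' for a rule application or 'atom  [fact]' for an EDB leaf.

round 1: derive deriv(b,e) via R0 from parent(b,e)
round 1: derive deriv(b,h) via R0 from parent(b,h)
round 1: derive deriv(e,b) via R0 from parent(e,b)
round 1: derive deriv(e,i) via R0 from parent(e,i)
round 1: derive deriv(f,b) via R0 from parent(f,b)
round 1: derive deriv(g,b) via R0 from parent(g,b)
round 1: derive deriv(g,g) via R0 from parent(g,g)
round 1: derive deriv(h,b) via R0 from parent(h,b)
round 1: derive deriv(h,g) via R0 from parent(h,g)
round 1: derive deriv(h,i) via R0 from parent(h,i)
round 2: derive deriv(b,b) via R1 from deriv(b,e), deriv(e,b)
round 2: derive deriv(b,g) via R1 from deriv(b,h), deriv(h,g)
round 2: derive deriv(b,i) via R1 from deriv(b,e), deriv(e,i)
round 2: derive deriv(e,e) via R1 from deriv(e,b), deriv(b,e)
round 2: derive deriv(e,h) via R1 from deriv(e,b), deriv(b,h)
round 2: derive deriv(f,e) via R1 from deriv(f,b), deriv(b,e)
round 2: derive deriv(f,h) via R1 from deriv(f,b), deriv(b,h)
round 2: derive deriv(g,e) via R1 from deriv(g,b), deriv(b,e)
round 2: derive deriv(g,h) via R1 from deriv(g,b), deriv(b,h)
round 2: derive deriv(h,e) via R1 from deriv(h,b), deriv(b,e)
round 2: derive deriv(h,h) via R1 from deriv(h,b), deriv(b,h)
round 2: derive anc(b,e) via R2 from deriv(b,e)
round 2: derive anc(b,h) via R2 from deriv(b,h)
round 2: derive anc(e,b) via R2 from deriv(e,b)
round 2: derive anc(e,i) via R2 from deriv(e,i)
round 2: derive anc(f,b) via R2 from deriv(f,b)
round 2: derive anc(g,b) via R2 from deriv(g,b)
round 2: derive anc(g,g) via R2 from deriv(g,g)
round 2: derive anc(h,b) via R2 from deriv(h,b)
round 2: derive anc(h,g) via R2 from deriv(h,g)
round 2: derive anc(h,i) via R2 from deriv(h,i)
round 3: derive deriv(e,g) via R1 from deriv(e,b), deriv(b,g)
round 3: derive deriv(f,g) via R1 from deriv(f,b), deriv(b,g)
round 3: derive deriv(f,i) via R1 from deriv(f,b), deriv(b,i)
round 3: derive deriv(g,i) via R1 from deriv(g,b), deriv(b,i)
round 3: derive anc(b,b) via R2 from deriv(b,b)
round 3: derive anc(b,g) via R2 from deriv(b,g)
round 3: derive anc(b,i) via R2 from deriv(b,i)
round 3: derive anc(e,e) via R2 from deriv(e,e)
round 3: derive anc(e,h) via R2 from deriv(e,h)
round 3: derive anc(f,e) via R2 from deriv(f,e)
round 3: derive anc(f,h) via R2 from deriv(f,h)
round 3: derive anc(g,e) via R2 from deriv(g,e)
round 3: derive anc(g,h) via R2 from deriv(g,h)
round 3: derive anc(h,e) via R2 from deriv(h,e)
round 3: derive anc(h,h) via R2 from deriv(h,h)
round 4: derive anc(e,g) via R2 from deriv(e,g)
round 4: derive anc(f,g) via R2 from deriv(f,g)
round 4: derive anc(f,i) via R2 from deriv(f,i)
round 4: derive anc(g,i) via R2 from deriv(g,i)

anc(e,g)  [via R2]
  deriv(e,g)  [via R1]
    deriv(e,b)  [via R0]
      parent(e,b)  [fact]
    deriv(b,g)  [via R1]
      deriv(b,h)  [via R0]
        parent(b,h)  [fact]
      deriv(h,g)  [via R0]
        parent(h,g)  [fact]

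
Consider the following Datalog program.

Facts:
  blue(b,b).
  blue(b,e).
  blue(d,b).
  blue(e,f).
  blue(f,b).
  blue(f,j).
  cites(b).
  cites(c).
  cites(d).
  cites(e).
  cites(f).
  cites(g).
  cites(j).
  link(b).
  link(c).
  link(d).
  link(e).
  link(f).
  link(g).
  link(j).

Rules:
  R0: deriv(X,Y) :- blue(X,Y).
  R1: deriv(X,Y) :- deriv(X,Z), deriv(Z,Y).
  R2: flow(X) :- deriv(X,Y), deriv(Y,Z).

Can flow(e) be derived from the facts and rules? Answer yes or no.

round 1: derive deriv(b,b) via R0 from blue(b,b)
round 1: derive deriv(b,e) via R0 from blue(b,e)
round 1: derive deriv(d,b) via R0 from blue(d,b)
round 1: derive deriv(e,f) via R0 from blue(e,f)
round 1: derive deriv(f,b) via R0 from blue(f,b)
round 1: derive deriv(f,j) via R0 from blue(f,j)
round 2: derive deriv(b,f) via R1 from deriv(b,e), deriv(e,f)
round 2: derive deriv(d,e) via R1 from deriv(d,b), deriv(b,e)
round 2: derive deriv(e,b) via R1 from deriv(e,f), deriv(f,b)
round 2: derive deriv(e,j) via R1 from deriv(e,f), deriv(f,j)
round 2: derive deriv(f,e) via R1 from deriv(f,b), deriv(b,e)
round 2: derive flow(b) via R2 from deriv(b,b), deriv(b,b)
round 2: derive flow(d) via R2 from deriv(d,b), deriv(b,b)
round 2: derive flow(e) via R2 from deriv(e,f), deriv(f,b)
round 2: derive flow(f) via R2 from deriv(f,b), deriv(b,b)
round 3: derive deriv(b,j) via R1 from deriv(b,e), deriv(e,j)
round 3: derive deriv(d,f) via R1 from deriv(d,b), deriv(b,f)
round 3: derive deriv(d,j) via R1 from deriv(d,e), deriv(e,j)
round 3: derive deriv(e,e) via R1 from deriv(e,b), deriv(b,e)
round 3: derive deriv(f,f) via R1 from deriv(f,b), deriv(b,f)

yes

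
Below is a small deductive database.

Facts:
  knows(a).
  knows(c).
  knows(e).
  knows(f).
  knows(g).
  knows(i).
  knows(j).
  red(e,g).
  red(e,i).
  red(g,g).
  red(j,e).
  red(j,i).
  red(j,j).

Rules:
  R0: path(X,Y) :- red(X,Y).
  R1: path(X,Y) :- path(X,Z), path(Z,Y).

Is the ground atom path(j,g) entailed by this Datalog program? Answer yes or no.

yes

round 1: derive path(e,g) via R0 from red(e,g)
round 1: derive path(e,i) via R0 from red(e,i)
round 1: derive path(g,g) via R0 from red(g,g)
round 1: derive path(j,e) via R0 from red(j,e)
round 1: derive path(j,i) via R0 from red(j,i)
round 1: derive path(j,j) via R0 from red(j,j)
round 2: derive path(j,g) via R1 from path(j,e), path(e,g)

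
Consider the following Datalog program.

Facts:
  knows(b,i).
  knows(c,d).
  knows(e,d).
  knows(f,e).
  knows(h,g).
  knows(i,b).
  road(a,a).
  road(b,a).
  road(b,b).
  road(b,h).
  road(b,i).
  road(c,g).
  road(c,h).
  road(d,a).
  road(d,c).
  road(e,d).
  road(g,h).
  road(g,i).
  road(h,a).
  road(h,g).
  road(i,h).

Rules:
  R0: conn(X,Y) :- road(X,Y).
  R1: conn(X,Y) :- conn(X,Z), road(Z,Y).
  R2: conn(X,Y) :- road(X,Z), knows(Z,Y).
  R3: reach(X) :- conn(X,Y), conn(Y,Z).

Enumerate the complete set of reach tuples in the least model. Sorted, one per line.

round 1: derive conn(a,a) via R0 from road(a,a)
round 1: derive conn(b,a) via R0 from road(b,a)
round 1: derive conn(b,b) via R0 from road(b,b)
round 1: derive conn(b,h) via R0 from road(b,h)
round 1: derive conn(b,i) via R0 from road(b,i)
round 1: derive conn(c,g) via R0 from road(c,g)
round 1: derive conn(c,h) via R0 from road(c,h)
round 1: derive conn(d,a) via R0 from road(d,a)
round 1: derive conn(d,c) via R0 from road(d,c)
round 1: derive conn(e,d) via R0 from road(e,d)
round 1: derive conn(g,h) via R0 from road(g,h)
round 1: derive conn(g,i) via R0 from road(g,i)
round 1: derive conn(h,a) via R0 from road(h,a)
round 1: derive conn(h,g) via R0 from road(h,g)
round 1: derive conn(i,h) via R0 from road(i,h)
round 1: derive conn(b,g) via R2 from road(b,h), knows(h,g)
round 1: derive conn(d,d) via R2 from road(d,c), knows(c,d)
round 1: derive conn(g,b) via R2 from road(g,i), knows(i,b)
round 1: derive conn(g,g) via R2 from road(g,h), knows(h,g)
round 1: derive conn(i,g) via R2 from road(i,h), knows(h,g)
round 2: derive conn(c,a) via R1 from conn(c,h), road(h,a)
round 2: derive conn(c,i) via R1 from conn(c,g), road(g,i)
round 2: derive conn(d,g) via R1 from conn(d,c), road(c,g)
round 2: derive conn(d,h) via R1 from conn(d,c), road(c,h)
round 2: derive conn(e,a) via R1 from conn(e,d), road(d,a)
round 2: derive conn(e,c) via R1 from conn(e,d), road(d,c)
round 2: derive conn(g,a) via R1 from conn(g,b), road(b,a)
round 2: derive conn(h,h) via R1 from conn(h,g), road(g,h)
round 2: derive conn(h,i) via R1 from conn(h,g), road(g,i)
round 2: derive conn(i,a) via R1 from conn(i,h), road(h,a)
round 2: derive conn(i,i) via R1 from conn(i,g), road(g,i)
round 2: derive reach(a) via R3 from conn(a,a), conn(a,a)
round 2: derive reach(b) via R3 from conn(b,a), conn(a,a)
round 2: derive reach(c) via R3 from conn(c,g), conn(g,b)
round 2: derive reach(d) via R3 from conn(d,a), conn(a,a)
round 2: derive reach(e) via R3 from conn(e,d), conn(d,a)
round 2: derive reach(g) via R3 from conn(g,b), conn(b,a)
round 2: derive reach(h) via R3 from conn(h,a), conn(a,a)
round 2: derive reach(i) via R3 from conn(i,g), conn(g,b)
round 3: derive conn(d,i) via R1 from conn(d,g), road(g,i)
round 3: derive conn(e,g) via R1 from conn(e,c), road(c,g)
round 3: derive conn(e,h) via R1 from conn(e,c), road(c,h)
round 4: derive conn(e,i) via R1 from conn(e,g), road(g,i)

reach(a)
reach(b)
reach(c)
reach(d)
reach(e)
reach(g)
reach(h)
reach(i)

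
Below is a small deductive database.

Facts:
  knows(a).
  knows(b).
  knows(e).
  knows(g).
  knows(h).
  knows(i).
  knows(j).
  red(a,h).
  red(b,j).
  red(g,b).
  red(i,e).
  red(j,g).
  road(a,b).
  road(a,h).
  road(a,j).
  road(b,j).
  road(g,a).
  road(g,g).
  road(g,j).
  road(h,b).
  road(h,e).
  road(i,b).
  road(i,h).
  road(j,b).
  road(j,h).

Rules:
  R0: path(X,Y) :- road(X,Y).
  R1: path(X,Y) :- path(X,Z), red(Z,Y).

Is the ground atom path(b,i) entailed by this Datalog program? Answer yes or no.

round 1: derive path(a,b) via R0 from road(a,b)
round 1: derive path(a,h) via R0 from road(a,h)
round 1: derive path(a,j) via R0 from road(a,j)
round 1: derive path(b,j) via R0 from road(b,j)
round 1: derive path(g,a) via R0 from road(g,a)
round 1: derive path(g,g) via R0 from road(g,g)
round 1: derive path(g,j) via R0 from road(g,j)
round 1: derive path(h,b) via R0 from road(h,b)
round 1: derive path(h,e) via R0 from road(h,e)
round 1: derive path(i,b) via R0 from road(i,b)
round 1: derive path(i,h) via R0 from road(i,h)
round 1: derive path(j,b) via R0 from road(j,b)
round 1: derive path(j,h) via R0 from road(j,h)
round 2: derive path(a,g) via R1 from path(a,j), red(j,g)
round 2: derive path(b,g) via R1 from path(b,j), red(j,g)
round 2: derive path(g,b) via R1 from path(g,g), red(g,b)
round 2: derive path(g,h) via R1 from path(g,a), red(a,h)
round 2: derive path(h,j) via R1 from path(h,b), red(b,j)
round 2: derive path(i,j) via R1 from path(i,b), red(b,j)
round 2: derive path(j,j) via R1 from path(j,b), red(b,j)
round 3: derive path(b,b) via R1 from path(b,g), red(g,b)
round 3: derive path(h,g) via R1 from path(h,j), red(j,g)
round 3: derive path(i,g) via R1 from path(i,j), red(j,g)
round 3: derive path(j,g) via R1 from path(j,j), red(j,g)

no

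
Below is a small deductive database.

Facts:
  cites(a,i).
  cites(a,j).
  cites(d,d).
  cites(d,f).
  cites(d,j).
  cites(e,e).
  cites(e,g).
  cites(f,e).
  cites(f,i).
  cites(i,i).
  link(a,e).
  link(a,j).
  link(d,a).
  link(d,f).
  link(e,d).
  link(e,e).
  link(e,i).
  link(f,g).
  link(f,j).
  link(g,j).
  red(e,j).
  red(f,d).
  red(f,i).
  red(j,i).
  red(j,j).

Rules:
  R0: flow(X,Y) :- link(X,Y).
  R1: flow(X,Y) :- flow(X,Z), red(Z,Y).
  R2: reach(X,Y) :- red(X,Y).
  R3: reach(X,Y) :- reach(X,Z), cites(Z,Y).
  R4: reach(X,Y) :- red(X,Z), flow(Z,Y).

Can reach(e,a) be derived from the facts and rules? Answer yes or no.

round 1: derive flow(a,e) via R0 from link(a,e)
round 1: derive flow(a,j) via R0 from link(a,j)
round 1: derive flow(d,a) via R0 from link(d,a)
round 1: derive flow(d,f) via R0 from link(d,f)
round 1: derive flow(e,d) via R0 from link(e,d)
round 1: derive flow(e,e) via R0 from link(e,e)
round 1: derive flow(e,i) via R0 from link(e,i)
round 1: derive flow(f,g) via R0 from link(f,g)
round 1: derive flow(f,j) via R0 from link(f,j)
round 1: derive flow(g,j) via R0 from link(g,j)
round 1: derive reach(e,j) via R2 from red(e,j)
round 1: derive reach(f,d) via R2 from red(f,d)
round 1: derive reach(f,i) via R2 from red(f,i)
round 1: derive reach(j,i) via R2 from red(j,i)
round 1: derive reach(j,j) via R2 from red(j,j)
round 2: derive flow(a,i) via R1 from flow(a,j), red(j,i)
round 2: derive flow(d,d) via R1 from flow(d,f), red(f,d)
round 2: derive flow(d,i) via R1 from flow(d,f), red(f,i)
round 2: derive flow(e,j) via R1 from flow(e,e), red(e,j)
round 2: derive flow(f,i) via R1 from flow(f,j), red(j,i)
round 2: derive flow(g,i) via R1 from flow(g,j), red(j,i)
round 2: derive reach(f,f) via R3 from reach(f,d), cites(d,f)
round 2: derive reach(f,j) via R3 from reach(f,d), cites(d,j)
round 2: derive reach(f,a) via R4 from red(f,d), flow(d,a)
round 3: derive reach(f,e) via R3 from reach(f,f), cites(f,e)
round 4: derive reach(f,g) via R3 from reach(f,e), cites(e,g)

no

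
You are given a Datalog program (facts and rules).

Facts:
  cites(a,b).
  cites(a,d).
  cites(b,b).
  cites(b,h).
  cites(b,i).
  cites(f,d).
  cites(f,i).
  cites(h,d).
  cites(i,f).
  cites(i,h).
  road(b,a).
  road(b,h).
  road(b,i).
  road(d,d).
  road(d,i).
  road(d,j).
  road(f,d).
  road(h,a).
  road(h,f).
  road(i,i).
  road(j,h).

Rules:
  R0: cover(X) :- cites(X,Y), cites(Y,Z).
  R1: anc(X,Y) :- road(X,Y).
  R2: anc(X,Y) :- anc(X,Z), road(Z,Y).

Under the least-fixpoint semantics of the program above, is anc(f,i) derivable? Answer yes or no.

yes

round 1: derive anc(b,a) via R1 from road(b,a)
round 1: derive anc(b,h) via R1 from road(b,h)
round 1: derive anc(b,i) via R1 from road(b,i)
round 1: derive anc(d,d) via R1 from road(d,d)
round 1: derive anc(d,i) via R1 from road(d,i)
round 1: derive anc(d,j) via R1 from road(d,j)
round 1: derive anc(f,d) via R1 from road(f,d)
round 1: derive anc(h,a) via R1 from road(h,a)
round 1: derive anc(h,f) via R1 from road(h,f)
round 1: derive anc(i,i) via R1 from road(i,i)
round 1: derive anc(j,h) via R1 from road(j,h)
round 2: derive anc(b,f) via R2 from anc(b,h), road(h,f)
round 2: derive anc(d,h) via R2 from anc(d,j), road(j,h)
round 2: derive anc(f,i) via R2 from anc(f,d), road(d,i)
round 2: derive anc(f,j) via R2 from anc(f,d), road(d,j)
round 2: derive anc(h,d) via R2 from anc(h,f), road(f,d)
round 2: derive anc(j,a) via R2 from anc(j,h), road(h,a)
round 2: derive anc(j,f) via R2 from anc(j,h), road(h,f)
round 3: derive anc(b,d) via R2 from anc(b,f), road(f,d)
round 3: derive anc(d,a) via R2 from anc(d,h), road(h,a)
round 3: derive anc(d,f) via R2 from anc(d,h), road(h,f)
round 3: derive anc(f,h) via R2 from anc(f,j), road(j,h)
round 3: derive anc(h,i) via R2 from anc(h,d), road(d,i)
round 3: derive anc(h,j) via R2 from anc(h,d), road(d,j)
round 3: derive anc(j,d) via R2 from anc(j,f), road(f,d)
round 4: derive anc(b,j) via R2 from anc(b,d), road(d,j)
round 4: derive anc(f,a) via R2 from anc(f,h), road(h,a)
round 4: derive anc(f,f) via R2 from anc(f,h), road(h,f)
round 4: derive anc(h,h) via R2 from anc(h,j), road(j,h)
round 4: derive anc(j,i) via R2 from anc(j,d), road(d,i)
round 4: derive anc(j,j) via R2 from anc(j,d), road(d,j)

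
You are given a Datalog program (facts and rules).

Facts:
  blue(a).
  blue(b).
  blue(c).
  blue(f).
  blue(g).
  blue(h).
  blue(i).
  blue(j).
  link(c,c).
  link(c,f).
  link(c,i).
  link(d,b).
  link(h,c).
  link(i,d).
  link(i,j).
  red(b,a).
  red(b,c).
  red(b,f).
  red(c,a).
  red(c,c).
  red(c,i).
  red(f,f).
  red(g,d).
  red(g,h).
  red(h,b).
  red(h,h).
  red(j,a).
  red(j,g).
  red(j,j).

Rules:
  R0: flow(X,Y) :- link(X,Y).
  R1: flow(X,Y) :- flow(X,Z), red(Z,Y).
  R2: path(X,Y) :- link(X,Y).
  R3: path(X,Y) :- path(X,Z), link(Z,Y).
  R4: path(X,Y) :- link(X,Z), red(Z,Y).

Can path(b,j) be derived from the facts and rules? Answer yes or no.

round 1: derive path(c,c) via R2 from link(c,c)
round 1: derive path(c,f) via R2 from link(c,f)
round 1: derive path(c,i) via R2 from link(c,i)
round 1: derive path(d,b) via R2 from link(d,b)
round 1: derive path(h,c) via R2 from link(h,c)
round 1: derive path(i,d) via R2 from link(i,d)
round 1: derive path(i,j) via R2 from link(i,j)
round 1: derive path(c,a) via R4 from link(c,c), red(c,a)
round 1: derive path(d,a) via R4 from link(d,b), red(b,a)
round 1: derive path(d,c) via R4 from link(d,b), red(b,c)
round 1: derive path(d,f) via R4 from link(d,b), red(b,f)
round 1: derive path(h,a) via R4 from link(h,c), red(c,a)
round 1: derive path(h,i) via R4 from link(h,c), red(c,i)
round 1: derive path(i,a) via R4 from link(i,j), red(j,a)
round 1: derive path(i,g) via R4 from link(i,j), red(j,g)
round 2: derive path(c,d) via R3 from path(c,i), link(i,d)
round 2: derive path(c,j) via R3 from path(c,i), link(i,j)
round 2: derive path(d,i) via R3 from path(d,c), link(c,i)
round 2: derive path(h,d) via R3 from path(h,i), link(i,d)
round 2: derive path(h,f) via R3 from path(h,c), link(c,f)
round 2: derive path(h,j) via R3 from path(h,i), link(i,j)
round 2: derive path(i,b) via R3 from path(i,d), link(d,b)
round 3: derive path(c,b) via R3 from path(c,d), link(d,b)
round 3: derive path(d,d) via R3 from path(d,i), link(i,d)
round 3: derive path(d,j) via R3 from path(d,i), link(i,j)
round 3: derive path(h,b) via R3 from path(h,d), link(d,b)

no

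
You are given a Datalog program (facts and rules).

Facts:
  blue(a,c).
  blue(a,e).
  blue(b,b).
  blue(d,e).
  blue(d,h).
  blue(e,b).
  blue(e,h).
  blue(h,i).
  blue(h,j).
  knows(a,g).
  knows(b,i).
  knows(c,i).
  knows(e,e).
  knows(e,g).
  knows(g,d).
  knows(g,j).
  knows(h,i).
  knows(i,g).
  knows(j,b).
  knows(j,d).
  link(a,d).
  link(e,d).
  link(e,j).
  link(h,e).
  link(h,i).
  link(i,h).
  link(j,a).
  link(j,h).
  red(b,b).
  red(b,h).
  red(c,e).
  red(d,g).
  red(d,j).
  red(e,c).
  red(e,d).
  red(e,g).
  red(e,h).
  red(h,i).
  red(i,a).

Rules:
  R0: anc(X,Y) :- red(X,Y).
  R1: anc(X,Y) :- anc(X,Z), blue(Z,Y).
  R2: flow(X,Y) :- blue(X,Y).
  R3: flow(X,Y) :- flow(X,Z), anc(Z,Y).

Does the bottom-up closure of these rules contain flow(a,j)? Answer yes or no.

yes

round 1: derive anc(b,b) via R0 from red(b,b)
round 1: derive anc(b,h) via R0 from red(b,h)
round 1: derive anc(c,e) via R0 from red(c,e)
round 1: derive anc(d,g) via R0 from red(d,g)
round 1: derive anc(d,j) via R0 from red(d,j)
round 1: derive anc(e,c) via R0 from red(e,c)
round 1: derive anc(e,d) via R0 from red(e,d)
round 1: derive anc(e,g) via R0 from red(e,g)
round 1: derive anc(e,h) via R0 from red(e,h)
round 1: derive anc(h,i) via R0 from red(h,i)
round 1: derive anc(i,a) via R0 from red(i,a)
round 1: derive flow(a,c) via R2 from blue(a,c)
round 1: derive flow(a,e) via R2 from blue(a,e)
round 1: derive flow(b,b) via R2 from blue(b,b)
round 1: derive flow(d,e) via R2 from blue(d,e)
round 1: derive flow(d,h) via R2 from blue(d,h)
round 1: derive flow(e,b) via R2 from blue(e,b)
round 1: derive flow(e,h) via R2 from blue(e,h)
round 1: derive flow(h,i) via R2 from blue(h,i)
round 1: derive flow(h,j) via R2 from blue(h,j)
round 2: derive anc(b,i) via R1 from anc(b,h), blue(h,i)
round 2: derive anc(b,j) via R1 from anc(b,h), blue(h,j)
round 2: derive anc(c,b) via R1 from anc(c,e), blue(e,b)
round 2: derive anc(c,h) via R1 from anc(c,e), blue(e,h)
round 2: derive anc(e,e) via R1 from anc(e,d), blue(d,e)
round 2: derive anc(e,i) via R1 from anc(e,h), blue(h,i)
round 2: derive anc(e,j) via R1 from anc(e,h), blue(h,j)
round 2: derive anc(i,c) via R1 from anc(i,a), blue(a,c)
round 2: derive anc(i,e) via R1 from anc(i,a), blue(a,e)
round 2: derive flow(a,d) via R3 from flow(a,e), anc(e,d)
round 2: derive flow(a,g) via R3 from flow(a,e), anc(e,g)
round 2: derive flow(a,h) via R3 from flow(a,e), anc(e,h)
round 2: derive flow(b,h) via R3 from flow(b,b), anc(b,h)
round 2: derive flow(d,c) via R3 from flow(d,e), anc(e,c)
round 2: derive flow(d,d) via R3 from flow(d,e), anc(e,d)
round 2: derive flow(d,g) via R3 from flow(d,e), anc(e,g)
round 2: derive flow(d,i) via R3 from flow(d,h), anc(h,i)
round 2: derive flow(e,i) via R3 from flow(e,h), anc(h,i)
round 2: derive flow(h,a) via R3 from flow(h,i), anc(i,a)
round 3: derive anc(c,i) via R1 from anc(c,h), blue(h,i)
round 3: derive anc(c,j) via R1 from anc(c,h), blue(h,j)
round 3: derive anc(e,b) via R1 from anc(e,e), blue(e,b)
round 3: derive anc(i,b) via R1 from anc(i,e), blue(e,b)
round 3: derive anc(i,h) via R1 from anc(i,e), blue(e,h)
round 3: derive flow(a,b) via R3 from flow(a,c), anc(c,b)
round 3: derive flow(a,i) via R3 from flow(a,e), anc(e,i)
round 3: derive flow(a,j) via R3 from flow(a,d), anc(d,j)
round 3: derive flow(b,i) via R3 from flow(b,b), anc(b,i)
round 3: derive flow(b,j) via R3 from flow(b,b), anc(b,j)
round 3: derive flow(d,a) via R3 from flow(d,i), anc(i,a)
round 3: derive flow(d,b) via R3 from flow(d,c), anc(c,b)
round 3: derive flow(d,j) via R3 from flow(d,d), anc(d,j)
round 3: derive flow(e,a) via R3 from flow(e,i), anc(i,a)
round 3: derive flow(e,c) via R3 from flow(e,i), anc(i,c)
round 3: derive flow(e,e) via R3 from flow(e,i), anc(i,e)
round 3: derive flow(e,j) via R3 from flow(e,b), anc(b,j)
round 3: derive flow(h,c) via R3 from flow(h,i), anc(i,c)
round 3: derive flow(h,e) via R3 from flow(h,i), anc(i,e)
round 4: derive anc(i,i) via R1 from anc(i,h), blue(h,i)
round 4: derive anc(i,j) via R1 from anc(i,h), blue(h,j)
round 4: derive flow(a,a) via R3 from flow(a,i), anc(i,a)
round 4: derive flow(b,a) via R3 from flow(b,i), anc(i,a)
round 4: derive flow(b,c) via R3 from flow(b,i), anc(i,c)
round 4: derive flow(b,e) via R3 from flow(b,i), anc(i,e)
round 4: derive flow(e,d) via R3 from flow(e,e), anc(e,d)
round 4: derive flow(e,g) via R3 from flow(e,e), anc(e,g)
round 4: derive flow(h,b) via R3 from flow(h,c), anc(c,b)
round 4: derive flow(h,d) via R3 from flow(h,e), anc(e,d)
round 4: derive flow(h,g) via R3 from flow(h,e), anc(e,g)
round 4: derive flow(h,h) via R3 from flow(h,c), anc(c,h)
round 5: derive flow(b,d) via R3 from flow(b,e), anc(e,d)
round 5: derive flow(b,g) via R3 from flow(b,e), anc(e,g)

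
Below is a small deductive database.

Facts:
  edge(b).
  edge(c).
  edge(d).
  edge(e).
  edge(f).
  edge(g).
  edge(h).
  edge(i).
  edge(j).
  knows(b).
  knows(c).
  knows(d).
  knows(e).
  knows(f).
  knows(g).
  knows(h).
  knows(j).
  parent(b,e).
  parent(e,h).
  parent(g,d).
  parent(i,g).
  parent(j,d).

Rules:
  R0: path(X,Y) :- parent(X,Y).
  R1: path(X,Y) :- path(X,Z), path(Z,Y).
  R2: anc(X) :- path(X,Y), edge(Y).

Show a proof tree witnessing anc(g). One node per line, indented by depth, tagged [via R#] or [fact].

anc(g)  [via R2]
  path(g,d)  [via R0]
    parent(g,d)  [fact]
  edge(d)  [fact]

round 1: derive path(b,e) via R0 from parent(b,e)
round 1: derive path(e,h) via R0 from parent(e,h)
round 1: derive path(g,d) via R0 from parent(g,d)
round 1: derive path(i,g) via R0 from parent(i,g)
round 1: derive path(j,d) via R0 from parent(j,d)
round 2: derive path(b,h) via R1 from path(b,e), path(e,h)
round 2: derive path(i,d) via R1 from path(i,g), path(g,d)
round 2: derive anc(b) via R2 from path(b,e), edge(e)
round 2: derive anc(e) via R2 from path(e,h), edge(h)
round 2: derive anc(g) via R2 from path(g,d), edge(d)
round 2: derive anc(i) via R2 from path(i,g), edge(g)
round 2: derive anc(j) via R2 from path(j,d), edge(d)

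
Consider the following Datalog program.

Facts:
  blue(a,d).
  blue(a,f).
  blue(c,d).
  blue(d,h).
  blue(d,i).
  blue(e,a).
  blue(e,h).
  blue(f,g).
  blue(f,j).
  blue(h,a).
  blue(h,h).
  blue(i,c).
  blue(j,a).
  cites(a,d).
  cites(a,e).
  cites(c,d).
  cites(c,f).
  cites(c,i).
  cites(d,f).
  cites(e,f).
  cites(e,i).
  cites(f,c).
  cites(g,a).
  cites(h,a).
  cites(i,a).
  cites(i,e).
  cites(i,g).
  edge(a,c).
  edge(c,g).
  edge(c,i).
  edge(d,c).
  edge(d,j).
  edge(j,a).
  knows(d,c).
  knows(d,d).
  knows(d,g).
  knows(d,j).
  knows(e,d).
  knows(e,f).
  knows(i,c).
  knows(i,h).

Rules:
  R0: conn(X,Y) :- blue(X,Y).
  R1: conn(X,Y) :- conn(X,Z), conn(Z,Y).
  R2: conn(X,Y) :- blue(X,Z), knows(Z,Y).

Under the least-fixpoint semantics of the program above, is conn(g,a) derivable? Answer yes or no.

no

round 1: derive conn(a,d) via R0 from blue(a,d)
round 1: derive conn(a,f) via R0 from blue(a,f)
round 1: derive conn(c,d) via R0 from blue(c,d)
round 1: derive conn(d,h) via R0 from blue(d,h)
round 1: derive conn(d,i) via R0 from blue(d,i)
round 1: derive conn(e,a) via R0 from blue(e,a)
round 1: derive conn(e,h) via R0 from blue(e,h)
round 1: derive conn(f,g) via R0 from blue(f,g)
round 1: derive conn(f,j) via R0 from blue(f,j)
round 1: derive conn(h,a) via R0 from blue(h,a)
round 1: derive conn(h,h) via R0 from blue(h,h)
round 1: derive conn(i,c) via R0 from blue(i,c)
round 1: derive conn(j,a) via R0 from blue(j,a)
round 1: derive conn(a,c) via R2 from blue(a,d), knows(d,c)
round 1: derive conn(a,g) via R2 from blue(a,d), knows(d,g)
round 1: derive conn(a,j) via R2 from blue(a,d), knows(d,j)
round 1: derive conn(c,c) via R2 from blue(c,d), knows(d,c)
round 1: derive conn(c,g) via R2 from blue(c,d), knows(d,g)
round 1: derive conn(c,j) via R2 from blue(c,d), knows(d,j)
round 1: derive conn(d,c) via R2 from blue(d,i), knows(i,c)
round 2: derive conn(a,a) via R1 from conn(a,j), conn(j,a)
round 2: derive conn(a,h) via R1 from conn(a,d), conn(d,h)
round 2: derive conn(a,i) via R1 from conn(a,d), conn(d,i)
round 2: derive conn(c,a) via R1 from conn(c,j), conn(j,a)
round 2: derive conn(c,h) via R1 from conn(c,d), conn(d,h)
round 2: derive conn(c,i) via R1 from conn(c,d), conn(d,i)
round 2: derive conn(d,a) via R1 from conn(d,h), conn(h,a)
round 2: derive conn(d,d) via R1 from conn(d,c), conn(c,d)
round 2: derive conn(d,g) via R1 from conn(d,c), conn(c,g)
round 2: derive conn(d,j) via R1 from conn(d,c), conn(c,j)
round 2: derive conn(e,c) via R1 from conn(e,a), conn(a,c)
round 2: derive conn(e,d) via R1 from conn(e,a), conn(a,d)
round 2: derive conn(e,f) via R1 from conn(e,a), conn(a,f)
round 2: derive conn(e,g) via R1 from conn(e,a), conn(a,g)
round 2: derive conn(e,j) via R1 from conn(e,a), conn(a,j)
round 2: derive conn(f,a) via R1 from conn(f,j), conn(j,a)
round 2: derive conn(h,c) via R1 from conn(h,a), conn(a,c)
round 2: derive conn(h,d) via R1 from conn(h,a), conn(a,d)
round 2: derive conn(h,f) via R1 from conn(h,a), conn(a,f)
round 2: derive conn(h,g) via R1 from conn(h,a), conn(a,g)
round 2: derive conn(h,j) via R1 from conn(h,a), conn(a,j)
round 2: derive conn(i,d) via R1 from conn(i,c), conn(c,d)
round 2: derive conn(i,g) via R1 from conn(i,c), conn(c,g)
round 2: derive conn(i,j) via R1 from conn(i,c), conn(c,j)
round 2: derive conn(j,c) via R1 from conn(j,a), conn(a,c)
round 2: derive conn(j,d) via R1 from conn(j,a), conn(a,d)
round 2: derive conn(j,f) via R1 from conn(j,a), conn(a,f)
round 2: derive conn(j,g) via R1 from conn(j,a), conn(a,g)
round 2: derive conn(j,j) via R1 from conn(j,a), conn(a,j)
round 3: derive conn(c,f) via R1 from conn(c,a), conn(a,f)
round 3: derive conn(d,f) via R1 from conn(d,a), conn(a,f)
round 3: derive conn(e,i) via R1 from conn(e,a), conn(a,i)
round 3: derive conn(f,c) via R1 from conn(f,a), conn(a,c)
round 3: derive conn(f,d) via R1 from conn(f,a), conn(a,d)
round 3: derive conn(f,f) via R1 from conn(f,a), conn(a,f)
round 3: derive conn(f,h) via R1 from conn(f,a), conn(a,h)
round 3: derive conn(f,i) via R1 from conn(f,a), conn(a,i)
round 3: derive conn(h,i) via R1 from conn(h,a), conn(a,i)
round 3: derive conn(i,a) via R1 from conn(i,c), conn(c,a)
round 3: derive conn(i,f) via R1 from conn(i,j), conn(j,f)
round 3: derive conn(i,h) via R1 from conn(i,c), conn(c,h)
round 3: derive conn(i,i) via R1 from conn(i,c), conn(c,i)
round 3: derive conn(j,h) via R1 from conn(j,a), conn(a,h)
round 3: derive conn(j,i) via R1 from conn(j,a), conn(a,i)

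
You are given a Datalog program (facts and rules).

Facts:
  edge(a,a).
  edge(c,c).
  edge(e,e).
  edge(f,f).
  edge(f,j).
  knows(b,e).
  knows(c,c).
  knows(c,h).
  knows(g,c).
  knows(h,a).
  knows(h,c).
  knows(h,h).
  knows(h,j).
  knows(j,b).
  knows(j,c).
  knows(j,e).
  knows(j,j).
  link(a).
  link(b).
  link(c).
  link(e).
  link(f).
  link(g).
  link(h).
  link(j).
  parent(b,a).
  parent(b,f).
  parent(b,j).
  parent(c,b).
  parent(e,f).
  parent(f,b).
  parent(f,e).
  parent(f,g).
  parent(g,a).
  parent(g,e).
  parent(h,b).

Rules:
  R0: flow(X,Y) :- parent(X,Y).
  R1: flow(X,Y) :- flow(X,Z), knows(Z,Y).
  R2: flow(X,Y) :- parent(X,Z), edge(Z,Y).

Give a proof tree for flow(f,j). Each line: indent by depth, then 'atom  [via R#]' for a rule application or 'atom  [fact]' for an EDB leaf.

flow(f,j)  [via R1]
  flow(f,h)  [via R1]
    flow(f,c)  [via R1]
      flow(f,g)  [via R0]
        parent(f,g)  [fact]
      knows(g,c)  [fact]
    knows(c,h)  [fact]
  knows(h,j)  [fact]

round 1: derive flow(b,a) via R0 from parent(b,a)
round 1: derive flow(b,f) via R0 from parent(b,f)
round 1: derive flow(b,j) via R0 from parent(b,j)
round 1: derive flow(c,b) via R0 from parent(c,b)
round 1: derive flow(e,f) via R0 from parent(e,f)
round 1: derive flow(f,b) via R0 from parent(f,b)
round 1: derive flow(f,e) via R0 from parent(f,e)
round 1: derive flow(f,g) via R0 from parent(f,g)
round 1: derive flow(g,a) via R0 from parent(g,a)
round 1: derive flow(g,e) via R0 from parent(g,e)
round 1: derive flow(h,b) via R0 from parent(h,b)
round 1: derive flow(e,j) via R2 from parent(e,f), edge(f,j)
round 2: derive flow(b,b) via R1 from flow(b,j), knows(j,b)
round 2: derive flow(b,c) via R1 from flow(b,j), knows(j,c)
round 2: derive flow(b,e) via R1 from flow(b,j), knows(j,e)
round 2: derive flow(c,e) via R1 from flow(c,b), knows(b,e)
round 2: derive flow(e,b) via R1 from flow(e,j), knows(j,b)
round 2: derive flow(e,c) via R1 from flow(e,j), knows(j,c)
round 2: derive flow(e,e) via R1 from flow(e,j), knows(j,e)
round 2: derive flow(f,c) via R1 from flow(f,g), knows(g,c)
round 2: derive flow(h,e) via R1 from flow(h,b), knows(b,e)
round 3: derive flow(b,h) via R1 from flow(b,c), knows(c,h)
round 3: derive flow(e,h) via R1 from flow(e,c), knows(c,h)
round 3: derive flow(f,h) via R1 from flow(f,c), knows(c,h)
round 4: derive flow(e,a) via R1 from flow(e,h), knows(h,a)
round 4: derive flow(f,a) via R1 from flow(f,h), knows(h,a)
round 4: derive flow(f,j) via R1 from flow(f,h), knows(h,j)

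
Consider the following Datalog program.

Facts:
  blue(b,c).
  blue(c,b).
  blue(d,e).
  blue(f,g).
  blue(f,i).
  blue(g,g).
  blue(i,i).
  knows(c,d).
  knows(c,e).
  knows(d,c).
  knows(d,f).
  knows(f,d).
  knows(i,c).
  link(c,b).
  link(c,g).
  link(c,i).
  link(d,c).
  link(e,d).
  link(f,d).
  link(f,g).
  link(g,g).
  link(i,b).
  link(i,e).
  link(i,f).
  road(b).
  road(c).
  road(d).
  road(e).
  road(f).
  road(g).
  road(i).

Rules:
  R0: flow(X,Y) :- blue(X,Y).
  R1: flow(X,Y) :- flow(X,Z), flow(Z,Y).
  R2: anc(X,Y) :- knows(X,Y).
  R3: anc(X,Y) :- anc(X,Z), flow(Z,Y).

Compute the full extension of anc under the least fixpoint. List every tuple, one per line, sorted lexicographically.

round 1: derive flow(b,c) via R0 from blue(b,c)
round 1: derive flow(c,b) via R0 from blue(c,b)
round 1: derive flow(d,e) via R0 from blue(d,e)
round 1: derive flow(f,g) via R0 from blue(f,g)
round 1: derive flow(f,i) via R0 from blue(f,i)
round 1: derive flow(g,g) via R0 from blue(g,g)
round 1: derive flow(i,i) via R0 from blue(i,i)
round 1: derive anc(c,d) via R2 from knows(c,d)
round 1: derive anc(c,e) via R2 from knows(c,e)
round 1: derive anc(d,c) via R2 from knows(d,c)
round 1: derive anc(d,f) via R2 from knows(d,f)
round 1: derive anc(f,d) via R2 from knows(f,d)
round 1: derive anc(i,c) via R2 from knows(i,c)
round 2: derive flow(b,b) via R1 from flow(b,c), flow(c,b)
round 2: derive flow(c,c) via R1 from flow(c,b), flow(b,c)
round 2: derive anc(d,b) via R3 from anc(d,c), flow(c,b)
round 2: derive anc(d,g) via R3 from anc(d,f), flow(f,g)
round 2: derive anc(d,i) via R3 from anc(d,f), flow(f,i)
round 2: derive anc(f,e) via R3 from anc(f,d), flow(d,e)
round 2: derive anc(i,b) via R3 from anc(i,c), flow(c,b)

anc(c,d)
anc(c,e)
anc(d,b)
anc(d,c)
anc(d,f)
anc(d,g)
anc(d,i)
anc(f,d)
anc(f,e)
anc(i,b)
anc(i,c)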